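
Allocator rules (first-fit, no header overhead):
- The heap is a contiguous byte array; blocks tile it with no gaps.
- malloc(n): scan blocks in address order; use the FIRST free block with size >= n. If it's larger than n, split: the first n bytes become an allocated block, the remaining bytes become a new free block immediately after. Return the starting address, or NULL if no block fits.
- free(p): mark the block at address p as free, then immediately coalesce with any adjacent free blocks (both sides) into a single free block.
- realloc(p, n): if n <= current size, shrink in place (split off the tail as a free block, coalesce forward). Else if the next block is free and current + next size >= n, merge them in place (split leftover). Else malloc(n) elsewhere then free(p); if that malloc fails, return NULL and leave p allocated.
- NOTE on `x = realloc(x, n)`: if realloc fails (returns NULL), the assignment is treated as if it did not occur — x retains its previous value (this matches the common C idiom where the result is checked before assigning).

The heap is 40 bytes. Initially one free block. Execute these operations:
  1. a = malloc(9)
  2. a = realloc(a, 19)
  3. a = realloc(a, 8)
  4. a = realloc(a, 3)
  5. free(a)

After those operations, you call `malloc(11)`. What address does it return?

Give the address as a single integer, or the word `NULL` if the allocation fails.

Answer: 0

Derivation:
Op 1: a = malloc(9) -> a = 0; heap: [0-8 ALLOC][9-39 FREE]
Op 2: a = realloc(a, 19) -> a = 0; heap: [0-18 ALLOC][19-39 FREE]
Op 3: a = realloc(a, 8) -> a = 0; heap: [0-7 ALLOC][8-39 FREE]
Op 4: a = realloc(a, 3) -> a = 0; heap: [0-2 ALLOC][3-39 FREE]
Op 5: free(a) -> (freed a); heap: [0-39 FREE]
malloc(11): first-fit scan over [0-39 FREE] -> 0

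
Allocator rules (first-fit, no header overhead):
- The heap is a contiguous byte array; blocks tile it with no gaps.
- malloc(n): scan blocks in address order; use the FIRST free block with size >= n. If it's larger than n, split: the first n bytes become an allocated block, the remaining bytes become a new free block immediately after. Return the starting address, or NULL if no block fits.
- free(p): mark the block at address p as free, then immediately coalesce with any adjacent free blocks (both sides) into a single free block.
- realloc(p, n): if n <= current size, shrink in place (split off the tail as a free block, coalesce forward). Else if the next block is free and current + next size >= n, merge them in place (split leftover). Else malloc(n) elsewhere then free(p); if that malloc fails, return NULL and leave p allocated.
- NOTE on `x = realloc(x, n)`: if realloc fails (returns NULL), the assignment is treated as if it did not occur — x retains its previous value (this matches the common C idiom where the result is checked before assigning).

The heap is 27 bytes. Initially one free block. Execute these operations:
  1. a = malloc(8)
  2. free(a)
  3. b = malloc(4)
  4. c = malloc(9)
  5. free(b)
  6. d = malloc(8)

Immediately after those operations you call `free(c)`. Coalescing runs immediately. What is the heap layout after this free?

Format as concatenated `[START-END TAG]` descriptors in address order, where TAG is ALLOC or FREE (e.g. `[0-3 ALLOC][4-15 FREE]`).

Answer: [0-12 FREE][13-20 ALLOC][21-26 FREE]

Derivation:
Op 1: a = malloc(8) -> a = 0; heap: [0-7 ALLOC][8-26 FREE]
Op 2: free(a) -> (freed a); heap: [0-26 FREE]
Op 3: b = malloc(4) -> b = 0; heap: [0-3 ALLOC][4-26 FREE]
Op 4: c = malloc(9) -> c = 4; heap: [0-3 ALLOC][4-12 ALLOC][13-26 FREE]
Op 5: free(b) -> (freed b); heap: [0-3 FREE][4-12 ALLOC][13-26 FREE]
Op 6: d = malloc(8) -> d = 13; heap: [0-3 FREE][4-12 ALLOC][13-20 ALLOC][21-26 FREE]
free(c): c = 4 -> block [4-12 ALLOC]; mark free, coalesce with adjacent free neighbors -> [0-12 FREE][13-20 ALLOC][21-26 FREE]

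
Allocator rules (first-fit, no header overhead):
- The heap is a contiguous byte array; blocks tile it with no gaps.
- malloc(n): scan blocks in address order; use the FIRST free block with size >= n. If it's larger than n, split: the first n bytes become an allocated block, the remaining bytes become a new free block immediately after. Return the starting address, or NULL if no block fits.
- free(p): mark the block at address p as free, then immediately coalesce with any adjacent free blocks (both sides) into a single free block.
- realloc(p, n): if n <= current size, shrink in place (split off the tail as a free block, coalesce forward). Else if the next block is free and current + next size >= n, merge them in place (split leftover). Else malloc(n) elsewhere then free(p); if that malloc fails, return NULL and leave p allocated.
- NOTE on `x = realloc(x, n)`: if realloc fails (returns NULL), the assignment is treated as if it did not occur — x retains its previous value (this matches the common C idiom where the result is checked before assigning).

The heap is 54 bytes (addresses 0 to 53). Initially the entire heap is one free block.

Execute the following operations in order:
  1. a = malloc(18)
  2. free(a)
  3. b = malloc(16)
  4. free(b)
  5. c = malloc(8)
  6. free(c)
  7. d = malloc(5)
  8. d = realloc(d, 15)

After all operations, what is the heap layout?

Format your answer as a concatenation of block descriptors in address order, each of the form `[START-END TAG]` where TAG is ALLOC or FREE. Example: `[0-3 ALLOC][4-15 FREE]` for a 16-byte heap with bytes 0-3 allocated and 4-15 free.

Answer: [0-14 ALLOC][15-53 FREE]

Derivation:
Op 1: a = malloc(18) -> a = 0; heap: [0-17 ALLOC][18-53 FREE]
Op 2: free(a) -> (freed a); heap: [0-53 FREE]
Op 3: b = malloc(16) -> b = 0; heap: [0-15 ALLOC][16-53 FREE]
Op 4: free(b) -> (freed b); heap: [0-53 FREE]
Op 5: c = malloc(8) -> c = 0; heap: [0-7 ALLOC][8-53 FREE]
Op 6: free(c) -> (freed c); heap: [0-53 FREE]
Op 7: d = malloc(5) -> d = 0; heap: [0-4 ALLOC][5-53 FREE]
Op 8: d = realloc(d, 15) -> d = 0; heap: [0-14 ALLOC][15-53 FREE]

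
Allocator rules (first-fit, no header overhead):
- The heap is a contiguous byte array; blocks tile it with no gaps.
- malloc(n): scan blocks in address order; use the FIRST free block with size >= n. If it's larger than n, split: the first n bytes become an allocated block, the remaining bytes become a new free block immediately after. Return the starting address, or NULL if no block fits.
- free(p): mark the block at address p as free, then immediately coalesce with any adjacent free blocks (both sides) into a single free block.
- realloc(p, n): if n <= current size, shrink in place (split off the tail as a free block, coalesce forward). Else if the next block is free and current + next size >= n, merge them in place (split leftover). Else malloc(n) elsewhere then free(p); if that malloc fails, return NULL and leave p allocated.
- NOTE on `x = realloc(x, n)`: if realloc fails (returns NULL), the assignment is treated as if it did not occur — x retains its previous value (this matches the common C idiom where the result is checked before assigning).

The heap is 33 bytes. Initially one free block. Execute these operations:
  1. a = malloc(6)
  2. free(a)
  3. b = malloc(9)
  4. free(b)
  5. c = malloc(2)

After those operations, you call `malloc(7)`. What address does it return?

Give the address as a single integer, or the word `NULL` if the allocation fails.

Answer: 2

Derivation:
Op 1: a = malloc(6) -> a = 0; heap: [0-5 ALLOC][6-32 FREE]
Op 2: free(a) -> (freed a); heap: [0-32 FREE]
Op 3: b = malloc(9) -> b = 0; heap: [0-8 ALLOC][9-32 FREE]
Op 4: free(b) -> (freed b); heap: [0-32 FREE]
Op 5: c = malloc(2) -> c = 0; heap: [0-1 ALLOC][2-32 FREE]
malloc(7): first-fit scan over [0-1 ALLOC][2-32 FREE] -> 2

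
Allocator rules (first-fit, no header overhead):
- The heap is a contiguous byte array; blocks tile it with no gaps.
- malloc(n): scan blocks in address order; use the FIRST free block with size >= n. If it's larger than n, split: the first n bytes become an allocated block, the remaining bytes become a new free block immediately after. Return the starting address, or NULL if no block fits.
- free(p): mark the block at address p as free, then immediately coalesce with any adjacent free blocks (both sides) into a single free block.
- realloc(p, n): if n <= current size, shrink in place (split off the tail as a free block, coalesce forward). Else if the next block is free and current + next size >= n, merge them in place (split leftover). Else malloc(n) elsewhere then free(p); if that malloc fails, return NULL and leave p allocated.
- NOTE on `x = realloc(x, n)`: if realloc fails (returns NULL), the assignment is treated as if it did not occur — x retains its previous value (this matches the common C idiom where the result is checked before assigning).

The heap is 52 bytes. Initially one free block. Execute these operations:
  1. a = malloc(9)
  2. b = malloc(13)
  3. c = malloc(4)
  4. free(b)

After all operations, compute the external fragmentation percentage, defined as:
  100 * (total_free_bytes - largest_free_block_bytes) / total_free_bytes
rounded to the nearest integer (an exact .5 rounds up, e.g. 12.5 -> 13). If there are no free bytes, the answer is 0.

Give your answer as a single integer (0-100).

Answer: 33

Derivation:
Op 1: a = malloc(9) -> a = 0; heap: [0-8 ALLOC][9-51 FREE]
Op 2: b = malloc(13) -> b = 9; heap: [0-8 ALLOC][9-21 ALLOC][22-51 FREE]
Op 3: c = malloc(4) -> c = 22; heap: [0-8 ALLOC][9-21 ALLOC][22-25 ALLOC][26-51 FREE]
Op 4: free(b) -> (freed b); heap: [0-8 ALLOC][9-21 FREE][22-25 ALLOC][26-51 FREE]
Free blocks: [13 26] total_free=39 largest=26 -> 100*(39-26)/39 = 1300/39 ≈ 33.333 -> rounds to 33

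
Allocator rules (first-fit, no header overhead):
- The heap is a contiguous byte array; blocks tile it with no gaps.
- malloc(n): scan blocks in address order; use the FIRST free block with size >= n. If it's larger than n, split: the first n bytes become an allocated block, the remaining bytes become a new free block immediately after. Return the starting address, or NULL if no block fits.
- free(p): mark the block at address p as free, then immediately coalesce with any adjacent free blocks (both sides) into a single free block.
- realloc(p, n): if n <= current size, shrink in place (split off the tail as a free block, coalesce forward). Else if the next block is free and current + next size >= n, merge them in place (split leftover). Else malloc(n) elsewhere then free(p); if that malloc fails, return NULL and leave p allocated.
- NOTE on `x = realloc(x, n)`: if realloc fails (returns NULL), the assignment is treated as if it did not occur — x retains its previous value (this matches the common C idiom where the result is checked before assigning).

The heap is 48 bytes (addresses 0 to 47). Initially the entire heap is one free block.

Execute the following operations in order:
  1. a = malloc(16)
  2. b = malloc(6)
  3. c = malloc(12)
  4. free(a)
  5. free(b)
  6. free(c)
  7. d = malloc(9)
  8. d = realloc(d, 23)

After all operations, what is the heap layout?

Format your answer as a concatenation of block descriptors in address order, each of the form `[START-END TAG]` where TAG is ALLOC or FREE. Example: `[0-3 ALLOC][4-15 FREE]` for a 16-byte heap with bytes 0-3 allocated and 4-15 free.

Answer: [0-22 ALLOC][23-47 FREE]

Derivation:
Op 1: a = malloc(16) -> a = 0; heap: [0-15 ALLOC][16-47 FREE]
Op 2: b = malloc(6) -> b = 16; heap: [0-15 ALLOC][16-21 ALLOC][22-47 FREE]
Op 3: c = malloc(12) -> c = 22; heap: [0-15 ALLOC][16-21 ALLOC][22-33 ALLOC][34-47 FREE]
Op 4: free(a) -> (freed a); heap: [0-15 FREE][16-21 ALLOC][22-33 ALLOC][34-47 FREE]
Op 5: free(b) -> (freed b); heap: [0-21 FREE][22-33 ALLOC][34-47 FREE]
Op 6: free(c) -> (freed c); heap: [0-47 FREE]
Op 7: d = malloc(9) -> d = 0; heap: [0-8 ALLOC][9-47 FREE]
Op 8: d = realloc(d, 23) -> d = 0; heap: [0-22 ALLOC][23-47 FREE]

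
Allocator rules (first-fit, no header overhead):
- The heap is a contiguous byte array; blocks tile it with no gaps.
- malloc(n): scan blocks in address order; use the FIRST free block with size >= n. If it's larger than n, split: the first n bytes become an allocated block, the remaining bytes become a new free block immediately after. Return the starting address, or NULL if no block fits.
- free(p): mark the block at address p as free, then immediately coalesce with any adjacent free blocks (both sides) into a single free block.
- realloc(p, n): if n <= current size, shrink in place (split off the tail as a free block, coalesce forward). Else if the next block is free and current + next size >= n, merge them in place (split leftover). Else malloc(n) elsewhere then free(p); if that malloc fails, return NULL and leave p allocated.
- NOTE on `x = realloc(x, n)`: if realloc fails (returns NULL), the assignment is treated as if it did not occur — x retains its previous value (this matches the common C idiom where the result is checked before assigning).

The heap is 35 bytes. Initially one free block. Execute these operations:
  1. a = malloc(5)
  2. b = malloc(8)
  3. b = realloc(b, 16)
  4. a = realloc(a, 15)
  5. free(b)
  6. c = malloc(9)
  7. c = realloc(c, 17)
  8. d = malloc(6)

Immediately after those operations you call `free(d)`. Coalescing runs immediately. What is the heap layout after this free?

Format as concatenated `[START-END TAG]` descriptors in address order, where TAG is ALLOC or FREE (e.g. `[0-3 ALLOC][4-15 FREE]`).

Op 1: a = malloc(5) -> a = 0; heap: [0-4 ALLOC][5-34 FREE]
Op 2: b = malloc(8) -> b = 5; heap: [0-4 ALLOC][5-12 ALLOC][13-34 FREE]
Op 3: b = realloc(b, 16) -> b = 5; heap: [0-4 ALLOC][5-20 ALLOC][21-34 FREE]
Op 4: a = realloc(a, 15) -> NULL (a unchanged); heap: [0-4 ALLOC][5-20 ALLOC][21-34 FREE]
Op 5: free(b) -> (freed b); heap: [0-4 ALLOC][5-34 FREE]
Op 6: c = malloc(9) -> c = 5; heap: [0-4 ALLOC][5-13 ALLOC][14-34 FREE]
Op 7: c = realloc(c, 17) -> c = 5; heap: [0-4 ALLOC][5-21 ALLOC][22-34 FREE]
Op 8: d = malloc(6) -> d = 22; heap: [0-4 ALLOC][5-21 ALLOC][22-27 ALLOC][28-34 FREE]
free(d): d = 22 -> block [22-27 ALLOC]; mark free, coalesce with adjacent free neighbors -> [0-4 ALLOC][5-21 ALLOC][22-34 FREE]

Answer: [0-4 ALLOC][5-21 ALLOC][22-34 FREE]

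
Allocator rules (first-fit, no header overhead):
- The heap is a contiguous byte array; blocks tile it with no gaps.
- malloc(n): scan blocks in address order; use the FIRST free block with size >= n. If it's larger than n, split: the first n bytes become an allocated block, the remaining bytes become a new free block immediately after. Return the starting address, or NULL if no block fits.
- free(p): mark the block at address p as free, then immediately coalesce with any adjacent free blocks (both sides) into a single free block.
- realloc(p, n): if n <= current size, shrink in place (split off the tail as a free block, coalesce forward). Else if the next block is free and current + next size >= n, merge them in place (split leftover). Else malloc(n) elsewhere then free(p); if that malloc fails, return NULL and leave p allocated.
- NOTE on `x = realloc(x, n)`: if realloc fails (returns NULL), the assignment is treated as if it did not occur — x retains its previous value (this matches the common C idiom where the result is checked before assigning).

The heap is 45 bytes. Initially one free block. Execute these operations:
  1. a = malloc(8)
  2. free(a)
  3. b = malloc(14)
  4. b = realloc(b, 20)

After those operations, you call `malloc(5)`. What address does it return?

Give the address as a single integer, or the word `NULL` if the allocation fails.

Answer: 20

Derivation:
Op 1: a = malloc(8) -> a = 0; heap: [0-7 ALLOC][8-44 FREE]
Op 2: free(a) -> (freed a); heap: [0-44 FREE]
Op 3: b = malloc(14) -> b = 0; heap: [0-13 ALLOC][14-44 FREE]
Op 4: b = realloc(b, 20) -> b = 0; heap: [0-19 ALLOC][20-44 FREE]
malloc(5): first-fit scan over [0-19 ALLOC][20-44 FREE] -> 20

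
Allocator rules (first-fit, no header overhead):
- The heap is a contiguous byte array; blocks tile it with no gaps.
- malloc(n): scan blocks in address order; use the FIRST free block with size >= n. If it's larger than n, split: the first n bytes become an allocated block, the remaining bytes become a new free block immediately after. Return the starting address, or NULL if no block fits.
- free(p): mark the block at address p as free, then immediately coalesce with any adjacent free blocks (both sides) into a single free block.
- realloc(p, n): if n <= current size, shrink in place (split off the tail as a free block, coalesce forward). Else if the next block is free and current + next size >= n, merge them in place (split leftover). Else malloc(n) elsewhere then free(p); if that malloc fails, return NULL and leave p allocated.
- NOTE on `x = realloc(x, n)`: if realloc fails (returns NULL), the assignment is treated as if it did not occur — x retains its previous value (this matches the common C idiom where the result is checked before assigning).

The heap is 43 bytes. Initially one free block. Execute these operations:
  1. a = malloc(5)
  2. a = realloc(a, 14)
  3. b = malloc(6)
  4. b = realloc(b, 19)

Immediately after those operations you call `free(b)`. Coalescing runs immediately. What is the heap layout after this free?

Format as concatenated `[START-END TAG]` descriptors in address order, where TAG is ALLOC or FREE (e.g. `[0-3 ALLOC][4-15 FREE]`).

Answer: [0-13 ALLOC][14-42 FREE]

Derivation:
Op 1: a = malloc(5) -> a = 0; heap: [0-4 ALLOC][5-42 FREE]
Op 2: a = realloc(a, 14) -> a = 0; heap: [0-13 ALLOC][14-42 FREE]
Op 3: b = malloc(6) -> b = 14; heap: [0-13 ALLOC][14-19 ALLOC][20-42 FREE]
Op 4: b = realloc(b, 19) -> b = 14; heap: [0-13 ALLOC][14-32 ALLOC][33-42 FREE]
free(b): b = 14 -> block [14-32 ALLOC]; mark free, coalesce with adjacent free neighbors -> [0-13 ALLOC][14-42 FREE]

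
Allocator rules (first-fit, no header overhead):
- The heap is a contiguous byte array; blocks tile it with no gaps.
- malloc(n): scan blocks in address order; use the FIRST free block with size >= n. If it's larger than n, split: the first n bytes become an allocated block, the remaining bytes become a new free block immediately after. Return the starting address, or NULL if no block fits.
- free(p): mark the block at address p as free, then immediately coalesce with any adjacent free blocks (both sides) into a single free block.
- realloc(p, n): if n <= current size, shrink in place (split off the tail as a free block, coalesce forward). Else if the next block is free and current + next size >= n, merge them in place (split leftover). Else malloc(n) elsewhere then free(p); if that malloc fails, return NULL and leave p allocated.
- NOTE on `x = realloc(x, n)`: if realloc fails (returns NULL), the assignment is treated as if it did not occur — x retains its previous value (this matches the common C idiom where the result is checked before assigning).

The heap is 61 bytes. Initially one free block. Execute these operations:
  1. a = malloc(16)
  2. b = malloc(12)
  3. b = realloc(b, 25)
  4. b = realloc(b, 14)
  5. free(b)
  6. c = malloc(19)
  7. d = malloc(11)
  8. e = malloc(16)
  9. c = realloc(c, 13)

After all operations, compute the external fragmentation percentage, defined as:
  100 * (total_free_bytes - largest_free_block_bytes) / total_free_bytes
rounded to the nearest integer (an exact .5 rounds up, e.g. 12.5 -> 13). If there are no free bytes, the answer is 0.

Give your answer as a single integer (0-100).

Answer: 29

Derivation:
Op 1: a = malloc(16) -> a = 0; heap: [0-15 ALLOC][16-60 FREE]
Op 2: b = malloc(12) -> b = 16; heap: [0-15 ALLOC][16-27 ALLOC][28-60 FREE]
Op 3: b = realloc(b, 25) -> b = 16; heap: [0-15 ALLOC][16-40 ALLOC][41-60 FREE]
Op 4: b = realloc(b, 14) -> b = 16; heap: [0-15 ALLOC][16-29 ALLOC][30-60 FREE]
Op 5: free(b) -> (freed b); heap: [0-15 ALLOC][16-60 FREE]
Op 6: c = malloc(19) -> c = 16; heap: [0-15 ALLOC][16-34 ALLOC][35-60 FREE]
Op 7: d = malloc(11) -> d = 35; heap: [0-15 ALLOC][16-34 ALLOC][35-45 ALLOC][46-60 FREE]
Op 8: e = malloc(16) -> e = NULL; heap: [0-15 ALLOC][16-34 ALLOC][35-45 ALLOC][46-60 FREE]
Op 9: c = realloc(c, 13) -> c = 16; heap: [0-15 ALLOC][16-28 ALLOC][29-34 FREE][35-45 ALLOC][46-60 FREE]
Free blocks: [6 15] total_free=21 largest=15 -> 100*(21-15)/21 = 600/21 ≈ 28.571 -> rounds to 29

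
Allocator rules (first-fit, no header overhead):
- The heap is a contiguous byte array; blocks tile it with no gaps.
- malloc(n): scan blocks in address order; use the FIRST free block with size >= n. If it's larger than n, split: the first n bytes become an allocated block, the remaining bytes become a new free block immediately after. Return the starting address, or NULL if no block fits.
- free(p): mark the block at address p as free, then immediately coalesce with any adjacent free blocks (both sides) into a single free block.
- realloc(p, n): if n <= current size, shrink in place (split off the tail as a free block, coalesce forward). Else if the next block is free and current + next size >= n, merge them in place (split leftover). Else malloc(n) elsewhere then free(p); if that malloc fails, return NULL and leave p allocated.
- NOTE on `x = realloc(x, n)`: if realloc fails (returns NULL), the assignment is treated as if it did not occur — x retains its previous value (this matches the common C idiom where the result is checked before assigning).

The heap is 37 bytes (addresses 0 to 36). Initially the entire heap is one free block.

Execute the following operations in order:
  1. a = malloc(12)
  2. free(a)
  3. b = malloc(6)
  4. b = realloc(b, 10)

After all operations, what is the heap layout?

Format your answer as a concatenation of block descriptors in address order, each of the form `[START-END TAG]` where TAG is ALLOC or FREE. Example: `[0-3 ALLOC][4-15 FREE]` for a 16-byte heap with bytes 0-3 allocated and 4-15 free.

Answer: [0-9 ALLOC][10-36 FREE]

Derivation:
Op 1: a = malloc(12) -> a = 0; heap: [0-11 ALLOC][12-36 FREE]
Op 2: free(a) -> (freed a); heap: [0-36 FREE]
Op 3: b = malloc(6) -> b = 0; heap: [0-5 ALLOC][6-36 FREE]
Op 4: b = realloc(b, 10) -> b = 0; heap: [0-9 ALLOC][10-36 FREE]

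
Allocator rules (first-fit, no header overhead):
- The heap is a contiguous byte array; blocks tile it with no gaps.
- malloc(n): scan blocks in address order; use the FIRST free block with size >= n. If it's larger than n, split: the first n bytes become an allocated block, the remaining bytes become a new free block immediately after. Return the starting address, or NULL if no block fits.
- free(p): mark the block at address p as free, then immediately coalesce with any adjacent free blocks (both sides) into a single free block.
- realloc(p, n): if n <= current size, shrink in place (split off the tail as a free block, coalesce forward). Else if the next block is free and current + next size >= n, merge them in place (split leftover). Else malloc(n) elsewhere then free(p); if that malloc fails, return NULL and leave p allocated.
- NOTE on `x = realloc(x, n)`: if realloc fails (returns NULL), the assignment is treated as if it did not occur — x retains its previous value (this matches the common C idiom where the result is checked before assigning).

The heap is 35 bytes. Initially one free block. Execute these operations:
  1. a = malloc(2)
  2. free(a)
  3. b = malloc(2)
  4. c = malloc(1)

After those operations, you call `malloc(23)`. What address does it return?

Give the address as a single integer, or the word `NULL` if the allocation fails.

Answer: 3

Derivation:
Op 1: a = malloc(2) -> a = 0; heap: [0-1 ALLOC][2-34 FREE]
Op 2: free(a) -> (freed a); heap: [0-34 FREE]
Op 3: b = malloc(2) -> b = 0; heap: [0-1 ALLOC][2-34 FREE]
Op 4: c = malloc(1) -> c = 2; heap: [0-1 ALLOC][2-2 ALLOC][3-34 FREE]
malloc(23): first-fit scan over [0-1 ALLOC][2-2 ALLOC][3-34 FREE] -> 3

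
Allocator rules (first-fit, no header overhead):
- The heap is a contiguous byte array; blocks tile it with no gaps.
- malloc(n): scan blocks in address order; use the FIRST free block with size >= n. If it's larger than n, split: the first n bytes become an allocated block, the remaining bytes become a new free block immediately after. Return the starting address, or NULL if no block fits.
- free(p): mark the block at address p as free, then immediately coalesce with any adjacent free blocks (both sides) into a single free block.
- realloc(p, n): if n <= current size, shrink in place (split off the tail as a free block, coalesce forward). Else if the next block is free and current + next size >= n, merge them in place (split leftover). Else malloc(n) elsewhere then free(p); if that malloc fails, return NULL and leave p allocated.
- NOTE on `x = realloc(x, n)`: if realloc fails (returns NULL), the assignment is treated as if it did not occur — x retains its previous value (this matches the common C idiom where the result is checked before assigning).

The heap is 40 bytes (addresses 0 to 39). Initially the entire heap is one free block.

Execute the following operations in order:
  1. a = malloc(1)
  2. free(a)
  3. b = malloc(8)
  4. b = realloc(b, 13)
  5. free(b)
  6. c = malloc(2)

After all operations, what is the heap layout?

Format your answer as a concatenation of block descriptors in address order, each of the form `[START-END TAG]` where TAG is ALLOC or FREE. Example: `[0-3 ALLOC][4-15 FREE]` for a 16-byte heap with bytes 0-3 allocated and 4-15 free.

Op 1: a = malloc(1) -> a = 0; heap: [0-0 ALLOC][1-39 FREE]
Op 2: free(a) -> (freed a); heap: [0-39 FREE]
Op 3: b = malloc(8) -> b = 0; heap: [0-7 ALLOC][8-39 FREE]
Op 4: b = realloc(b, 13) -> b = 0; heap: [0-12 ALLOC][13-39 FREE]
Op 5: free(b) -> (freed b); heap: [0-39 FREE]
Op 6: c = malloc(2) -> c = 0; heap: [0-1 ALLOC][2-39 FREE]

Answer: [0-1 ALLOC][2-39 FREE]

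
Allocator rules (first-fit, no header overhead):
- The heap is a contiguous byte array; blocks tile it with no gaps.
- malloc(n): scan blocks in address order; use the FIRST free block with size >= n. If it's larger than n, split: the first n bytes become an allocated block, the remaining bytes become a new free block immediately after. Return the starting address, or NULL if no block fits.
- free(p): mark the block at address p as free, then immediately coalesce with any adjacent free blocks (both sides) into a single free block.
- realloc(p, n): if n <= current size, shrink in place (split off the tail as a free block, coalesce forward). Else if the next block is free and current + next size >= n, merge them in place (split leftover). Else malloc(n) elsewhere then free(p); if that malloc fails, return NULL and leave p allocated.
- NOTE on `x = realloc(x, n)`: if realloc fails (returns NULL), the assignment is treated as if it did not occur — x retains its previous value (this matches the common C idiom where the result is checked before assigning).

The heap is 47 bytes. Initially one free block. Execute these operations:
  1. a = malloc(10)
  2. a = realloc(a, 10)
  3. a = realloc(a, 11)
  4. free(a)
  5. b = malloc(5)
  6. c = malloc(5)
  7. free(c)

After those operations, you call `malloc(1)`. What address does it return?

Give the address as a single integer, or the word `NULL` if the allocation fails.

Answer: 5

Derivation:
Op 1: a = malloc(10) -> a = 0; heap: [0-9 ALLOC][10-46 FREE]
Op 2: a = realloc(a, 10) -> a = 0; heap: [0-9 ALLOC][10-46 FREE]
Op 3: a = realloc(a, 11) -> a = 0; heap: [0-10 ALLOC][11-46 FREE]
Op 4: free(a) -> (freed a); heap: [0-46 FREE]
Op 5: b = malloc(5) -> b = 0; heap: [0-4 ALLOC][5-46 FREE]
Op 6: c = malloc(5) -> c = 5; heap: [0-4 ALLOC][5-9 ALLOC][10-46 FREE]
Op 7: free(c) -> (freed c); heap: [0-4 ALLOC][5-46 FREE]
malloc(1): first-fit scan over [0-4 ALLOC][5-46 FREE] -> 5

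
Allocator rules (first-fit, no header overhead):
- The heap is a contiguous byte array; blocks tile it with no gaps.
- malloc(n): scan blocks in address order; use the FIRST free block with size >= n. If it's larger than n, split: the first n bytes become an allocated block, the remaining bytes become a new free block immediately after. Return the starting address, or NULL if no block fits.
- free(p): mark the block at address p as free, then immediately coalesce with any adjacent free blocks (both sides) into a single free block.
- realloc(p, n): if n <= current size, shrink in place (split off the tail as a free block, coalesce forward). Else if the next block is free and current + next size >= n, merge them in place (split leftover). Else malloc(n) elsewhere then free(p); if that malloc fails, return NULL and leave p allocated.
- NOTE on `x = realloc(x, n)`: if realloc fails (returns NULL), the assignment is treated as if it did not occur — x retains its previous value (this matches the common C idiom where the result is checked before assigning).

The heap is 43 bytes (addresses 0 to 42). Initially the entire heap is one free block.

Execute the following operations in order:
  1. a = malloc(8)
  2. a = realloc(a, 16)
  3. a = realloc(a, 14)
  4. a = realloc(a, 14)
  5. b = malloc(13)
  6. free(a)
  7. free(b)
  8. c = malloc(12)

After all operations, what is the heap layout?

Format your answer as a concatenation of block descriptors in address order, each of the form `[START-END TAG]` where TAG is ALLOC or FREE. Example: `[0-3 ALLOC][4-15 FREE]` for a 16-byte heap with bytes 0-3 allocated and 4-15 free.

Answer: [0-11 ALLOC][12-42 FREE]

Derivation:
Op 1: a = malloc(8) -> a = 0; heap: [0-7 ALLOC][8-42 FREE]
Op 2: a = realloc(a, 16) -> a = 0; heap: [0-15 ALLOC][16-42 FREE]
Op 3: a = realloc(a, 14) -> a = 0; heap: [0-13 ALLOC][14-42 FREE]
Op 4: a = realloc(a, 14) -> a = 0; heap: [0-13 ALLOC][14-42 FREE]
Op 5: b = malloc(13) -> b = 14; heap: [0-13 ALLOC][14-26 ALLOC][27-42 FREE]
Op 6: free(a) -> (freed a); heap: [0-13 FREE][14-26 ALLOC][27-42 FREE]
Op 7: free(b) -> (freed b); heap: [0-42 FREE]
Op 8: c = malloc(12) -> c = 0; heap: [0-11 ALLOC][12-42 FREE]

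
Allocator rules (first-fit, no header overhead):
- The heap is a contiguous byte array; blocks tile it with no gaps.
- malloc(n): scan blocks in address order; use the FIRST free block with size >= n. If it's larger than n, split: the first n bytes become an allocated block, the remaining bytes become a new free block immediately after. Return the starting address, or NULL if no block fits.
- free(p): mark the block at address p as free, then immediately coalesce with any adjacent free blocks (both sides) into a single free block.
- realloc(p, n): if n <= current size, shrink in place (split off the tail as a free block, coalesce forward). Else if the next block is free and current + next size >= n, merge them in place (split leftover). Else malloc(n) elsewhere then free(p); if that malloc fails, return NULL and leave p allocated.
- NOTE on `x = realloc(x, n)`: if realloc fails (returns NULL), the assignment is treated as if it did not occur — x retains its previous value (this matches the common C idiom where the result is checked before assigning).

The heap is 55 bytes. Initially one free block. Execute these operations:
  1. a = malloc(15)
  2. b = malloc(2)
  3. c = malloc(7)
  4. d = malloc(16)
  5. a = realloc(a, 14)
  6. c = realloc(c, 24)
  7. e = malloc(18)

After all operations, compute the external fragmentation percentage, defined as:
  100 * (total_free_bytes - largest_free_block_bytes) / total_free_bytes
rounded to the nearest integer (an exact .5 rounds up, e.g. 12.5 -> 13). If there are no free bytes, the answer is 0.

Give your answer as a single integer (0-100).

Op 1: a = malloc(15) -> a = 0; heap: [0-14 ALLOC][15-54 FREE]
Op 2: b = malloc(2) -> b = 15; heap: [0-14 ALLOC][15-16 ALLOC][17-54 FREE]
Op 3: c = malloc(7) -> c = 17; heap: [0-14 ALLOC][15-16 ALLOC][17-23 ALLOC][24-54 FREE]
Op 4: d = malloc(16) -> d = 24; heap: [0-14 ALLOC][15-16 ALLOC][17-23 ALLOC][24-39 ALLOC][40-54 FREE]
Op 5: a = realloc(a, 14) -> a = 0; heap: [0-13 ALLOC][14-14 FREE][15-16 ALLOC][17-23 ALLOC][24-39 ALLOC][40-54 FREE]
Op 6: c = realloc(c, 24) -> NULL (c unchanged); heap: [0-13 ALLOC][14-14 FREE][15-16 ALLOC][17-23 ALLOC][24-39 ALLOC][40-54 FREE]
Op 7: e = malloc(18) -> e = NULL; heap: [0-13 ALLOC][14-14 FREE][15-16 ALLOC][17-23 ALLOC][24-39 ALLOC][40-54 FREE]
Free blocks: [1 15] total_free=16 largest=15 -> 100*(16-15)/16 = 100/16 = 6.25 -> rounds to 6

Answer: 6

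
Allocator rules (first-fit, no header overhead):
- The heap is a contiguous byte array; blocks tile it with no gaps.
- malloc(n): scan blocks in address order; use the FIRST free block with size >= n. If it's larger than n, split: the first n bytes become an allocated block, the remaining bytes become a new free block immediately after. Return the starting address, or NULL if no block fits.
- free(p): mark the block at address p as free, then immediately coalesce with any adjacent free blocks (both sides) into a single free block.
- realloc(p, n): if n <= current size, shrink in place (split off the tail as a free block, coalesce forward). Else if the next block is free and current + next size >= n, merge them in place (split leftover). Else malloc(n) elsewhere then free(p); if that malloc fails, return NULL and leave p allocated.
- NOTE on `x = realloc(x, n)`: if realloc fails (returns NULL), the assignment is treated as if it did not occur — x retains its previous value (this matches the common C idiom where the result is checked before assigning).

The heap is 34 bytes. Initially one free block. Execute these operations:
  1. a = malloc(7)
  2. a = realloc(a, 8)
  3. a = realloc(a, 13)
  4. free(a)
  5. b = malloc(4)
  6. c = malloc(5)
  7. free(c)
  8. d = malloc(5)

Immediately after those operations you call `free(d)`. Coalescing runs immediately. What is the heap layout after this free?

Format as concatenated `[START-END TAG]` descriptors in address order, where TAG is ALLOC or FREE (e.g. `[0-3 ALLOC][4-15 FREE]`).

Answer: [0-3 ALLOC][4-33 FREE]

Derivation:
Op 1: a = malloc(7) -> a = 0; heap: [0-6 ALLOC][7-33 FREE]
Op 2: a = realloc(a, 8) -> a = 0; heap: [0-7 ALLOC][8-33 FREE]
Op 3: a = realloc(a, 13) -> a = 0; heap: [0-12 ALLOC][13-33 FREE]
Op 4: free(a) -> (freed a); heap: [0-33 FREE]
Op 5: b = malloc(4) -> b = 0; heap: [0-3 ALLOC][4-33 FREE]
Op 6: c = malloc(5) -> c = 4; heap: [0-3 ALLOC][4-8 ALLOC][9-33 FREE]
Op 7: free(c) -> (freed c); heap: [0-3 ALLOC][4-33 FREE]
Op 8: d = malloc(5) -> d = 4; heap: [0-3 ALLOC][4-8 ALLOC][9-33 FREE]
free(d): d = 4 -> block [4-8 ALLOC]; mark free, coalesce with adjacent free neighbors -> [0-3 ALLOC][4-33 FREE]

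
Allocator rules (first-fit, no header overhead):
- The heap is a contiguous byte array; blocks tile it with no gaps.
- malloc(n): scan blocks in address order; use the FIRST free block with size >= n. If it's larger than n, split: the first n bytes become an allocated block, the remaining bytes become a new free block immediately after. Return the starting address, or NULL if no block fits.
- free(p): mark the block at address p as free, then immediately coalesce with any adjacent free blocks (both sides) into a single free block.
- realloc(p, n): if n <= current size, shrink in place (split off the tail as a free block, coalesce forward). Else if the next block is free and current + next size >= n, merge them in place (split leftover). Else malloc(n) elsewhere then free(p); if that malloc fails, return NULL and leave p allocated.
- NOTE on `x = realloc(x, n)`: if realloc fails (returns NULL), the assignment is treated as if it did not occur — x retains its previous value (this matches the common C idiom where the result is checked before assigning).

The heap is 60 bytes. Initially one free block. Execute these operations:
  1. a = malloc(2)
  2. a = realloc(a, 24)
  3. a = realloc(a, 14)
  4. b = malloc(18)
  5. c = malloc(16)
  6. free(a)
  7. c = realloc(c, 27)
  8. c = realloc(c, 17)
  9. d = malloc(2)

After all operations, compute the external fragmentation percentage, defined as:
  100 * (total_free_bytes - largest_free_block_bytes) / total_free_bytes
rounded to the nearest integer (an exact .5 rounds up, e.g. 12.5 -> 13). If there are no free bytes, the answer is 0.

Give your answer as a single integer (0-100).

Answer: 48

Derivation:
Op 1: a = malloc(2) -> a = 0; heap: [0-1 ALLOC][2-59 FREE]
Op 2: a = realloc(a, 24) -> a = 0; heap: [0-23 ALLOC][24-59 FREE]
Op 3: a = realloc(a, 14) -> a = 0; heap: [0-13 ALLOC][14-59 FREE]
Op 4: b = malloc(18) -> b = 14; heap: [0-13 ALLOC][14-31 ALLOC][32-59 FREE]
Op 5: c = malloc(16) -> c = 32; heap: [0-13 ALLOC][14-31 ALLOC][32-47 ALLOC][48-59 FREE]
Op 6: free(a) -> (freed a); heap: [0-13 FREE][14-31 ALLOC][32-47 ALLOC][48-59 FREE]
Op 7: c = realloc(c, 27) -> c = 32; heap: [0-13 FREE][14-31 ALLOC][32-58 ALLOC][59-59 FREE]
Op 8: c = realloc(c, 17) -> c = 32; heap: [0-13 FREE][14-31 ALLOC][32-48 ALLOC][49-59 FREE]
Op 9: d = malloc(2) -> d = 0; heap: [0-1 ALLOC][2-13 FREE][14-31 ALLOC][32-48 ALLOC][49-59 FREE]
Free blocks: [12 11] total_free=23 largest=12 -> 100*(23-12)/23 = 1100/23 ≈ 47.826 -> rounds to 48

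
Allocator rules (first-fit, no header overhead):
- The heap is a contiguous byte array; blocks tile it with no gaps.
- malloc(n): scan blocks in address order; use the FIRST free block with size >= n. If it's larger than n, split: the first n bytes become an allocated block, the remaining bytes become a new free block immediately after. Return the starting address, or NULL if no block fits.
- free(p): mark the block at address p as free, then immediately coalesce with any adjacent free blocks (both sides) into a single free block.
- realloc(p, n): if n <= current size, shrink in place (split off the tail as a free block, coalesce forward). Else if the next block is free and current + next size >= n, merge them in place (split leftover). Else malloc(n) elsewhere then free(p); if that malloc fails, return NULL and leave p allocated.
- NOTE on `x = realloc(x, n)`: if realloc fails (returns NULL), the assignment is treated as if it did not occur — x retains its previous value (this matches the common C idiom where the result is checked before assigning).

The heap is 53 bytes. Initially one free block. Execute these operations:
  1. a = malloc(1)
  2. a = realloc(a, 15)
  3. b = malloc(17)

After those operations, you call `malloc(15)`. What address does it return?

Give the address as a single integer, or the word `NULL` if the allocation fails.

Op 1: a = malloc(1) -> a = 0; heap: [0-0 ALLOC][1-52 FREE]
Op 2: a = realloc(a, 15) -> a = 0; heap: [0-14 ALLOC][15-52 FREE]
Op 3: b = malloc(17) -> b = 15; heap: [0-14 ALLOC][15-31 ALLOC][32-52 FREE]
malloc(15): first-fit scan over [0-14 ALLOC][15-31 ALLOC][32-52 FREE] -> 32

Answer: 32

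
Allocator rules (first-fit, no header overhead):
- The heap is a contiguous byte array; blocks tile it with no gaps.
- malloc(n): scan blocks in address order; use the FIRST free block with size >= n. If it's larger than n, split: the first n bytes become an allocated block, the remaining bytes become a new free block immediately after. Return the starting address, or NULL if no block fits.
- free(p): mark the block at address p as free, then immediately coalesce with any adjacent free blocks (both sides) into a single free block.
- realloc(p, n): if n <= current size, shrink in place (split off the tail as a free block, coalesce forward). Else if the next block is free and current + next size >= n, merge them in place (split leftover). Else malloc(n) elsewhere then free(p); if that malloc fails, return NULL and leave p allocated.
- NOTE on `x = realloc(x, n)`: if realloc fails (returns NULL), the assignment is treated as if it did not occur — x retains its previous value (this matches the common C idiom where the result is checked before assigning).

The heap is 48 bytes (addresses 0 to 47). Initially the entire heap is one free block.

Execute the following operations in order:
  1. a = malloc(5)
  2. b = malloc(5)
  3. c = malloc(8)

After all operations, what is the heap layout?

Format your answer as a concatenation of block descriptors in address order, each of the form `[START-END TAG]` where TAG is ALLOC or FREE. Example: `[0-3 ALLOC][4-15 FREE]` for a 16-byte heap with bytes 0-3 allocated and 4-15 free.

Answer: [0-4 ALLOC][5-9 ALLOC][10-17 ALLOC][18-47 FREE]

Derivation:
Op 1: a = malloc(5) -> a = 0; heap: [0-4 ALLOC][5-47 FREE]
Op 2: b = malloc(5) -> b = 5; heap: [0-4 ALLOC][5-9 ALLOC][10-47 FREE]
Op 3: c = malloc(8) -> c = 10; heap: [0-4 ALLOC][5-9 ALLOC][10-17 ALLOC][18-47 FREE]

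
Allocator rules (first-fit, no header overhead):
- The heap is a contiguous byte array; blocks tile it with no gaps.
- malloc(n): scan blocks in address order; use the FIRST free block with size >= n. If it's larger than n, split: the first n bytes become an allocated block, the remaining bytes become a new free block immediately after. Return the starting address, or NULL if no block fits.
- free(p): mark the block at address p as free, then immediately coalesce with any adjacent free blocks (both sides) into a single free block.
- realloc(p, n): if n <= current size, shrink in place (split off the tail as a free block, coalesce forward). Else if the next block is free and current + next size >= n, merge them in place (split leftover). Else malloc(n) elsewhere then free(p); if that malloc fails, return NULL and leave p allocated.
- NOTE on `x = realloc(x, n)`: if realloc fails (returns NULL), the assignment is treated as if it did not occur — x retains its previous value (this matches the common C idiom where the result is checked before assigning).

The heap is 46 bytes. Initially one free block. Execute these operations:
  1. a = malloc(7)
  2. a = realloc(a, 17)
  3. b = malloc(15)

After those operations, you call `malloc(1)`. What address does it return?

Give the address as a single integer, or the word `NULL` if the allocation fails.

Answer: 32

Derivation:
Op 1: a = malloc(7) -> a = 0; heap: [0-6 ALLOC][7-45 FREE]
Op 2: a = realloc(a, 17) -> a = 0; heap: [0-16 ALLOC][17-45 FREE]
Op 3: b = malloc(15) -> b = 17; heap: [0-16 ALLOC][17-31 ALLOC][32-45 FREE]
malloc(1): first-fit scan over [0-16 ALLOC][17-31 ALLOC][32-45 FREE] -> 32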